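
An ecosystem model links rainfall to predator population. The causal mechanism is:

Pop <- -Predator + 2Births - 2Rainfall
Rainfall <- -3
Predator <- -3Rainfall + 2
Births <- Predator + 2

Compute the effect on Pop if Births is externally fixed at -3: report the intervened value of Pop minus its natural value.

The intervention breaks the incoming arrows to Births: Births <- Predator + 2 no longer applies, and Births = -3.
Predator = -3Rainfall + 2  [with Rainfall=-3]  = 11
Pop = -Predator + 2Births - 2Rainfall  [with Predator=11, Births=-3, Rainfall=-3]  = -11
Without intervention: Predator = -3Rainfall + 2  [with Rainfall=-3]  = 11; Births = Predator + 2  [with Predator=11]  = 13; Pop = -Predator + 2Births - 2Rainfall  [with Predator=11, Births=13, Rainfall=-3]  = 21.
Change = -11 − 21 = -32.

-32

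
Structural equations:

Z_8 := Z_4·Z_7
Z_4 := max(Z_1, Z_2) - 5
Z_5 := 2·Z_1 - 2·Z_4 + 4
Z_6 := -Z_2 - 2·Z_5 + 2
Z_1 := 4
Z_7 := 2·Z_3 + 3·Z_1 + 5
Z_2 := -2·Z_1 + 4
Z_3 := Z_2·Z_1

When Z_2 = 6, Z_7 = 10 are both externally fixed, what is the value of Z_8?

Under do(Z_2 = 6, Z_7 = 10), each intervened variable's structural equation is replaced by its fixed value.
Z_4 = max(Z_1, Z_2) - 5  [with Z_1=4, Z_2=6]  = 1
Z_8 = Z_4·Z_7  [with Z_4=1, Z_7=10]  = 10

10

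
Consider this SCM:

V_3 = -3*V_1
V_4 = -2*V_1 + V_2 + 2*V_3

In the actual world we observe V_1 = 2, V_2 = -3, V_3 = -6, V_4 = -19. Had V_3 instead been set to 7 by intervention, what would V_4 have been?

7

The intervention breaks the incoming arrows to V_3: V_3 = -3*V_1 no longer applies, and V_3 = 7.
V_4 = -2*V_1 + V_2 + 2*V_3  [with V_1=2, V_2=-3, V_3=7]  = 7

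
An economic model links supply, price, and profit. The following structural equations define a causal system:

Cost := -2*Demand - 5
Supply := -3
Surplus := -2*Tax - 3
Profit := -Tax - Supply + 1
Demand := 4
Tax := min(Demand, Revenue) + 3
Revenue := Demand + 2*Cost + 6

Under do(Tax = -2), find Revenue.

The intervention breaks the incoming arrows to Tax: Tax := min(Demand, Revenue) + 3 no longer applies, and Tax = -2.
Since Revenue is not a descendant of the intervened variable, it is unaffected.
Cost = -2*Demand - 5  [with Demand=4]  = -13
Revenue = Demand + 2*Cost + 6  [with Demand=4, Cost=-13]  = -16

-16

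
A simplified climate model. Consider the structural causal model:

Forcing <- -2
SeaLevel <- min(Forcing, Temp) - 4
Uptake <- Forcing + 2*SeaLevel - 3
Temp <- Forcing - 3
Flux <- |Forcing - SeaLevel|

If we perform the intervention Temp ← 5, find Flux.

4

Under do(Temp=5), the mechanism Temp <- Forcing - 3 is discarded; Temp is fixed at 5.
SeaLevel = min(Forcing, Temp) - 4  [with Forcing=-2, Temp=5]  = -6
Flux = |Forcing - SeaLevel|  [with Forcing=-2, SeaLevel=-6]  = 4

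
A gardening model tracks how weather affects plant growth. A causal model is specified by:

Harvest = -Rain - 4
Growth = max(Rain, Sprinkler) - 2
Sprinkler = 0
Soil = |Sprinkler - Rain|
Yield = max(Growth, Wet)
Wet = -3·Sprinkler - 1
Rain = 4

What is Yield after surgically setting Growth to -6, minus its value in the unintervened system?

-3

The intervention breaks the incoming arrows to Growth: Growth = max(Rain, Sprinkler) - 2 no longer applies, and Growth = -6.
Wet = -3·Sprinkler - 1  [with Sprinkler=0]  = -1
Yield = max(Growth, Wet)  [with Growth=-6, Wet=-1]  = -1
Without intervention: Wet = -3·Sprinkler - 1  [with Sprinkler=0]  = -1; Growth = max(Rain, Sprinkler) - 2  [with Rain=4, Sprinkler=0]  = 2; Yield = max(Growth, Wet)  [with Growth=2, Wet=-1]  = 2.
Change = -1 − 2 = -3.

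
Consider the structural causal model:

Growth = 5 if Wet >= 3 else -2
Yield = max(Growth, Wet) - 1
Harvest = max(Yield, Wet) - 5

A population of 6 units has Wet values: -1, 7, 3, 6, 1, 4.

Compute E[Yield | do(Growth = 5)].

4.5

do(Growth=5) breaks Growth's dependence on Wet. With Growth=5 fixed, Yield across the units is 4, 6, 4, 5, 4, 4, mean 4.5.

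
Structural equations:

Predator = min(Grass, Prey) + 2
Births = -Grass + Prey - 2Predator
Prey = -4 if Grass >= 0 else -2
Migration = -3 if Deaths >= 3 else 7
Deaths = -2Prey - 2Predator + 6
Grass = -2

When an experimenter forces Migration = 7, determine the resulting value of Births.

do(Migration=7) replaces the equation Migration = -3 if Deaths >= 3 else 7 with the constant Migration = 7.
No directed path runs from Migration to Births, so Births keeps its natural value.
Prey = -4 if Grass >= 0 else -2  [with Grass=-2]  = -2
Predator = min(Grass, Prey) + 2  [with Grass=-2, Prey=-2]  = 0
Births = -Grass + Prey - 2Predator  [with Grass=-2, Prey=-2, Predator=0]  = 0

0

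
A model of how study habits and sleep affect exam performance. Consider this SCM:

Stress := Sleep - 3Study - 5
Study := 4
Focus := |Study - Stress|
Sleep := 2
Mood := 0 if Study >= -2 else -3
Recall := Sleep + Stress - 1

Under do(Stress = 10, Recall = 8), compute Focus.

Setting Stress = 10, Recall = 8 by intervention discards those variables' equations.
Focus = |Study - Stress|  [with Study=4, Stress=10]  = 6

6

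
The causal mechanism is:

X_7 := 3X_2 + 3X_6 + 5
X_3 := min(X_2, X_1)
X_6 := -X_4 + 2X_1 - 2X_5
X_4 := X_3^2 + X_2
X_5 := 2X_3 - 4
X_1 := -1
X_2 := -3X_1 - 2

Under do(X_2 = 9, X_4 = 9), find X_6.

The joint intervention fixes X_2 = 9, X_4 = 9, removing each variable's own equation.
X_3 = min(X_2, X_1)  [with X_2=9, X_1=-1]  = -1
X_5 = 2X_3 - 4  [with X_3=-1]  = -6
X_6 = -X_4 + 2X_1 - 2X_5  [with X_4=9, X_1=-1, X_5=-6]  = 1

1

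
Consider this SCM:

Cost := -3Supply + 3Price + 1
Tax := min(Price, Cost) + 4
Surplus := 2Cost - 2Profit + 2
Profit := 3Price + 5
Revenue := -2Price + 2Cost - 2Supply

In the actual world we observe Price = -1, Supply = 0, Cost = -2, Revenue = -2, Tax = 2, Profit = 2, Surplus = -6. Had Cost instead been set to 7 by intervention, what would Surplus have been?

12

The intervention breaks the incoming arrows to Cost: Cost := -3Supply + 3Price + 1 no longer applies, and Cost = 7.
Profit = 3Price + 5  [with Price=-1]  = 2
Surplus = 2Cost - 2Profit + 2  [with Cost=7, Profit=2]  = 12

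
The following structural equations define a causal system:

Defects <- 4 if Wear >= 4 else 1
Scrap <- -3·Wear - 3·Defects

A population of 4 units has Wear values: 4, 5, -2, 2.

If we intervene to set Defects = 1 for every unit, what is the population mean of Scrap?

-9.75

do(Defects=1) breaks Defects's dependence on Wear. With Defects=1 fixed, Scrap across the units is -15, -18, 3, -9, mean -9.75.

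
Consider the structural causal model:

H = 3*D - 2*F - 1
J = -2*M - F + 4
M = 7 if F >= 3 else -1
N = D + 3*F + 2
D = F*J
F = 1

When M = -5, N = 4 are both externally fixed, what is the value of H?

Setting M = -5, N = 4 by intervention discards those variables' equations.
J = -2*M - F + 4  [with M=-5, F=1]  = 13
D = F*J  [with F=1, J=13]  = 13
H = 3*D - 2*F - 1  [with D=13, F=1]  = 36

36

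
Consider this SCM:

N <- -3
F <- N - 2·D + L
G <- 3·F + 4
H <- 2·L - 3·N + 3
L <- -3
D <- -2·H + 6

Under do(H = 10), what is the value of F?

do(H=10) replaces the equation H <- 2·L - 3·N + 3 with the constant H = 10.
D = -2·H + 6  [with H=10]  = -14
F = N - 2·D + L  [with N=-3, D=-14, L=-3]  = 22

22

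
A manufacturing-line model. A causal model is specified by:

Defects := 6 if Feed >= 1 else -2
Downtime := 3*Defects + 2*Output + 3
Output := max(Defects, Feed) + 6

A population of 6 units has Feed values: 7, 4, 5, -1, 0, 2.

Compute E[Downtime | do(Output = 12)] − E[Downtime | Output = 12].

-8

Under do(Output=12), Output's equation is replaced by Output=12 for every unit. Per-unit Downtime: 45, 45, 45, 21, 21, 45. Mean = 37.
Conditioning on Output=12 selects the 3 unit(s) with Feed ∈ {4, 5, 2}. Their Downtime values: 45, 45, 45. Mean = 45.
Difference = 37 − 45 = -8.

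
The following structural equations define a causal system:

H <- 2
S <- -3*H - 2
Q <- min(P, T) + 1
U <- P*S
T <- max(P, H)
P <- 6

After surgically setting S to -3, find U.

-18

do(S=-3) replaces the equation S <- -3*H - 2 with the constant S = -3.
U = P*S  [with P=6, S=-3]  = -18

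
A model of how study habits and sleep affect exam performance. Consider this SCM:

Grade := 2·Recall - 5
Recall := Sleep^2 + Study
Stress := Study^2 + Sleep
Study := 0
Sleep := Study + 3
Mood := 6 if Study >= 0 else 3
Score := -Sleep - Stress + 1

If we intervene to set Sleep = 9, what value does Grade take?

Under do(Sleep=9), the mechanism Sleep := Study + 3 is discarded; Sleep is fixed at 9.
Recall = Sleep^2 + Study  [with Sleep=9, Study=0]  = 81
Grade = 2·Recall - 5  [with Recall=81]  = 157

157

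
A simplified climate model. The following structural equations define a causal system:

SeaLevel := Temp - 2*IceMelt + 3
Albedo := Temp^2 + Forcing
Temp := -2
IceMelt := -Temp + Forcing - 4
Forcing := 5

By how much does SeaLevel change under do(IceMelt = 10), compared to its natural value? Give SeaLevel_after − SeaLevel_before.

-14

do(IceMelt=10) replaces the equation IceMelt := -Temp + Forcing - 4 with the constant IceMelt = 10.
SeaLevel = Temp - 2*IceMelt + 3  [with Temp=-2, IceMelt=10]  = -19
Without intervention: IceMelt = -Temp + Forcing - 4  [with Temp=-2, Forcing=5]  = 3; SeaLevel = Temp - 2*IceMelt + 3  [with Temp=-2, IceMelt=3]  = -5.
Change = -19 − (-5) = -14.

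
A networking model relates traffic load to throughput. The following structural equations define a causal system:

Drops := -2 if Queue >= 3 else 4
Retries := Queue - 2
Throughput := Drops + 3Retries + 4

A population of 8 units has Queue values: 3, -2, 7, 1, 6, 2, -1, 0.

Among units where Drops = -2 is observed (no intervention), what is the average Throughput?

E[Throughput|Drops=-2] averages over only the 3 units with Drops=-2 (Queue = 3, 7, 6): Throughput = 5, 17, 14, mean 12.

12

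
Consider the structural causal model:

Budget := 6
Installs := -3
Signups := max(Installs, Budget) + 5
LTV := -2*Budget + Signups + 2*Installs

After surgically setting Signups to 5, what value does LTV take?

The intervention breaks the incoming arrows to Signups: Signups := max(Installs, Budget) + 5 no longer applies, and Signups = 5.
LTV = -2*Budget + Signups + 2*Installs  [with Budget=6, Signups=5, Installs=-3]  = -13

-13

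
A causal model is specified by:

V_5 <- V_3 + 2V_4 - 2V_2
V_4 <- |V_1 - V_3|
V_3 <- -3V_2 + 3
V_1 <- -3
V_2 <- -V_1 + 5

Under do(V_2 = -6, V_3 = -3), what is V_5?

Under do(V_2 = -6, V_3 = -3), each intervened variable's structural equation is replaced by its fixed value.
V_4 = |V_1 - V_3|  [with V_1=-3, V_3=-3]  = 0
V_5 = V_3 + 2V_4 - 2V_2  [with V_3=-3, V_4=0, V_2=-6]  = 9

9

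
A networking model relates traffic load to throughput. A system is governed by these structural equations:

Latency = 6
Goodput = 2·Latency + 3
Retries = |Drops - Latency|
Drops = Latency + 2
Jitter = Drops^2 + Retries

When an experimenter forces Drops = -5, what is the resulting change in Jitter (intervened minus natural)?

-30

Under do(Drops=-5), the mechanism Drops = Latency + 2 is discarded; Drops is fixed at -5.
Retries = |Drops - Latency|  [with Drops=-5, Latency=6]  = 11
Jitter = Drops^2 + Retries  [with Drops=-5, Retries=11]  = 36
Without intervention: Drops = Latency + 2  [with Latency=6]  = 8; Retries = |Drops - Latency|  [with Drops=8, Latency=6]  = 2; Jitter = Drops^2 + Retries  [with Drops=8, Retries=2]  = 66.
Change = 36 − 66 = -30.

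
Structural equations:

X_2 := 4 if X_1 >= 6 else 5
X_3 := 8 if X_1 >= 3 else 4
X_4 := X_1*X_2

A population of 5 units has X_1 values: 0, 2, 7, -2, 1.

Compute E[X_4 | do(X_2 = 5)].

do(X_2=5) breaks X_2's dependence on X_1. With X_2=5 fixed, X_4 across the units is 0, 10, 35, -10, 5, mean 8.

8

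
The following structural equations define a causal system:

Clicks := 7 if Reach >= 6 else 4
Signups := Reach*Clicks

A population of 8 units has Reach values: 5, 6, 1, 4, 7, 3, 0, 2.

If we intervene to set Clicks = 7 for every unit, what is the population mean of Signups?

The intervention sets Clicks=7 in all 8 units regardless of Reach. Recomputing Signups per unit gives 35, 42, 7, 28, 49, 21, 0, 14; average 24.5.

24.5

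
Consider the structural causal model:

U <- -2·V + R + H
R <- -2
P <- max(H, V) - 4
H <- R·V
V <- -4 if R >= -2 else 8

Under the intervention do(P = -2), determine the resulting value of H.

Under do(P=-2), the mechanism P <- max(H, V) - 4 is discarded; P is fixed at -2.
Since H is not a descendant of the intervened variable, it is unaffected.
V = -4 if R >= -2 else 8  [with R=-2]  = -4
H = R·V  [with R=-2, V=-4]  = 8

8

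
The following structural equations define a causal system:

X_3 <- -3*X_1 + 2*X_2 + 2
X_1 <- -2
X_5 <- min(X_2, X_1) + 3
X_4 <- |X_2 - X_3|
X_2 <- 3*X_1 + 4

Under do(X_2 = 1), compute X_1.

Under do(X_2=1), the mechanism X_2 <- 3*X_1 + 4 is discarded; X_2 is fixed at 1.
X_1 is not downstream of the intervention, so its value is determined by the original equations.

-2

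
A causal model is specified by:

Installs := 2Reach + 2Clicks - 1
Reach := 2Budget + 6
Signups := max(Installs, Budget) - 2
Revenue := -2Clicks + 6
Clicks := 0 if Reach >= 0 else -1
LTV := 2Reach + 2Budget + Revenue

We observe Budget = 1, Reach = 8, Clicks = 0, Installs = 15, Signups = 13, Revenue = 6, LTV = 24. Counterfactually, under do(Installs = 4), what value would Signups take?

Intervening sets Installs = 4 and removes its equation (Installs := 2Reach + 2Clicks - 1).
Signups = max(Installs, Budget) - 2  [with Installs=4, Budget=1]  = 2

2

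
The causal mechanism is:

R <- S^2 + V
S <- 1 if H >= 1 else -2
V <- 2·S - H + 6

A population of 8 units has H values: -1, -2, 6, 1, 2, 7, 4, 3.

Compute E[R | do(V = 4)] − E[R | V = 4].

do(V=4) breaks V's dependence on H. With V=4 fixed, R across the units is 8, 8, 5, 5, 5, 5, 5, 5, mean 5.75.
E[R|V=4] averages over only the 2 units with V=4 (H = -2, 4): R = 8, 5, mean 6.5.
Difference = 5.75 − 6.5 = -0.75.

-0.75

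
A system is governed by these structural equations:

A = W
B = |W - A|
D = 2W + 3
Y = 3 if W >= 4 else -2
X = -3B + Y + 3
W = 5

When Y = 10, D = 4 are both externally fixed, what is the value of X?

13

The joint intervention fixes Y = 10, D = 4, removing each variable's own equation.
A = W  [with W=5]  = 5
B = |W - A|  [with W=5, A=5]  = 0
X = -3B + Y + 3  [with B=0, Y=10]  = 13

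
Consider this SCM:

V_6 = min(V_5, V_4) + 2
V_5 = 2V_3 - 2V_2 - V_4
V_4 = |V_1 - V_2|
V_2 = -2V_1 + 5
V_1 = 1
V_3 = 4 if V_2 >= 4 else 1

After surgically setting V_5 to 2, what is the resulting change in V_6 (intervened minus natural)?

The intervention breaks the incoming arrows to V_5: V_5 = 2V_3 - 2V_2 - V_4 no longer applies, and V_5 = 2.
V_2 = -2V_1 + 5  [with V_1=1]  = 3
V_4 = |V_1 - V_2|  [with V_1=1, V_2=3]  = 2
V_6 = min(V_5, V_4) + 2  [with V_5=2, V_4=2]  = 4
Without intervention: V_2 = -2V_1 + 5  [with V_1=1]  = 3; V_3 = 4 if V_2 >= 4 else 1  [with V_2=3]  = 1; V_4 = |V_1 - V_2|  [with V_1=1, V_2=3]  = 2; V_5 = 2V_3 - 2V_2 - V_4  [with V_3=1, V_2=3, V_4=2]  = -6; V_6 = min(V_5, V_4) + 2  [with V_5=-6, V_4=2]  = -4.
Change = 4 − (-4) = 8.

8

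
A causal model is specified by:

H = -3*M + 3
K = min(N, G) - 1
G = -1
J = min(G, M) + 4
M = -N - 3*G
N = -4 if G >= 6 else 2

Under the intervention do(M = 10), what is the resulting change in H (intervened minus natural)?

-27

do(M=10) replaces the equation M = -N - 3*G with the constant M = 10.
H = -3*M + 3  [with M=10]  = -27
Without intervention: N = -4 if G >= 6 else 2  [with G=-1]  = 2; M = -N - 3*G  [with N=2, G=-1]  = 1; H = -3*M + 3  [with M=1]  = 0.
Change = -27 − 0 = -27.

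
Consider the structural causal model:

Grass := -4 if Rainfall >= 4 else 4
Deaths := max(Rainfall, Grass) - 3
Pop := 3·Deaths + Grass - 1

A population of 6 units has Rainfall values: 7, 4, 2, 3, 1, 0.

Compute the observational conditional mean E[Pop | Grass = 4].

6

E[Pop|Grass=4] averages over only the 4 units with Grass=4 (Rainfall = 2, 3, 1, 0): Pop = 6, 6, 6, 6, mean 6.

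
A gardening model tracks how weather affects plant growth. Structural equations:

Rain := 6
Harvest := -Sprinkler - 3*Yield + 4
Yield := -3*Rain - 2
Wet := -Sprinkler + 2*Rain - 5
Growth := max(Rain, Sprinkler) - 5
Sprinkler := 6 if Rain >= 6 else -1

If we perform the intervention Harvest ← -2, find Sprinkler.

do(Harvest=-2) replaces the equation Harvest := -Sprinkler - 3*Yield + 4 with the constant Harvest = -2.
Sprinkler is not downstream of the intervention, so its value is determined by the original equations.
Sprinkler = 6 if Rain >= 6 else -1  [with Rain=6]  = 6

6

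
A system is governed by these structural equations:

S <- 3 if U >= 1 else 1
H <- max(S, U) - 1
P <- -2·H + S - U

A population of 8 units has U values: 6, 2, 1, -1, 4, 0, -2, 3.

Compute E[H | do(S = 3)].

2.5

The intervention sets S=3 in all 8 units regardless of U. Recomputing H per unit gives 5, 2, 2, 2, 3, 2, 2, 2; average 2.5.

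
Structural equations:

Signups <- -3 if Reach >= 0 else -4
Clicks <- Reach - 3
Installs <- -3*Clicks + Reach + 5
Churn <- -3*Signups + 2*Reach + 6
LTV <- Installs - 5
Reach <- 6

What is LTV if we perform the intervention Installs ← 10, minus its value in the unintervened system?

8

The intervention breaks the incoming arrows to Installs: Installs <- -3*Clicks + Reach + 5 no longer applies, and Installs = 10.
LTV = Installs - 5  [with Installs=10]  = 5
Without intervention: Clicks = Reach - 3  [with Reach=6]  = 3; Installs = -3*Clicks + Reach + 5  [with Clicks=3, Reach=6]  = 2; LTV = Installs - 5  [with Installs=2]  = -3.
Change = 5 − (-3) = 8.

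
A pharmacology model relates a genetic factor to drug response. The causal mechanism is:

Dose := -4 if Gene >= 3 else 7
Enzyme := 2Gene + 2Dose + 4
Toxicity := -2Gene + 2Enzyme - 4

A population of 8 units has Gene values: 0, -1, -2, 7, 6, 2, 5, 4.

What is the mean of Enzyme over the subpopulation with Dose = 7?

E[Enzyme|Dose=7] averages over only the 4 units with Dose=7 (Gene = 0, -1, -2, 2): Enzyme = 18, 16, 14, 22, mean 17.5.

17.5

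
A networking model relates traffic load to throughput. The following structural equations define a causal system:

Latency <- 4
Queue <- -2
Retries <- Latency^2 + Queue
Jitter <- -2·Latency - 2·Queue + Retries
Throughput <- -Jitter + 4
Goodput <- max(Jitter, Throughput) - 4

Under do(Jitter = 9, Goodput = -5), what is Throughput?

-5

Setting Jitter = 9, Goodput = -5 by intervention discards those variables' equations.
Throughput = -Jitter + 4  [with Jitter=9]  = -5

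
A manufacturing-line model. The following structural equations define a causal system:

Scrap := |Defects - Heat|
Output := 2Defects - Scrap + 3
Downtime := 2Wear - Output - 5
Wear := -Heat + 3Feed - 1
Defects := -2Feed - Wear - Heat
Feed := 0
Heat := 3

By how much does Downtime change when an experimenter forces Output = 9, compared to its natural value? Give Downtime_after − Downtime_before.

-6

Intervening sets Output = 9 and removes its equation (Output := 2Defects - Scrap + 3).
Wear = -Heat + 3Feed - 1  [with Heat=3, Feed=0]  = -4
Downtime = 2Wear - Output - 5  [with Wear=-4, Output=9]  = -22
Without intervention: Wear = -Heat + 3Feed - 1  [with Heat=3, Feed=0]  = -4; Defects = -2Feed - Wear - Heat  [with Feed=0, Wear=-4, Heat=3]  = 1; Scrap = |Defects - Heat|  [with Defects=1, Heat=3]  = 2; Output = 2Defects - Scrap + 3  [with Defects=1, Scrap=2]  = 3; Downtime = 2Wear - Output - 5  [with Wear=-4, Output=3]  = -16.
Change = -22 − (-16) = -6.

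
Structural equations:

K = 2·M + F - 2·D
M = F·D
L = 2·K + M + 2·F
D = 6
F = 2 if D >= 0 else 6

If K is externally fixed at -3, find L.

Intervening sets K = -3 and removes its equation (K = 2·M + F - 2·D).
F = 2 if D >= 0 else 6  [with D=6]  = 2
M = F·D  [with F=2, D=6]  = 12
L = 2·K + M + 2·F  [with K=-3, M=12, F=2]  = 10

10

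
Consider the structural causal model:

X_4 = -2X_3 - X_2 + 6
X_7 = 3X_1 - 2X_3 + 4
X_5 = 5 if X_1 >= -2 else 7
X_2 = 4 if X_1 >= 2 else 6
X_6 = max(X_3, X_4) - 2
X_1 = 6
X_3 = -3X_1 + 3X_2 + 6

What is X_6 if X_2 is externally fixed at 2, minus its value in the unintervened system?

14

Under do(X_2=2), the mechanism X_2 = 4 if X_1 >= 2 else 6 is discarded; X_2 is fixed at 2.
X_3 = -3X_1 + 3X_2 + 6  [with X_1=6, X_2=2]  = -6
X_4 = -2X_3 - X_2 + 6  [with X_3=-6, X_2=2]  = 16
X_6 = max(X_3, X_4) - 2  [with X_3=-6, X_4=16]  = 14
Without intervention: X_2 = 4 if X_1 >= 2 else 6  [with X_1=6]  = 4; X_3 = -3X_1 + 3X_2 + 6  [with X_1=6, X_2=4]  = 0; X_4 = -2X_3 - X_2 + 6  [with X_3=0, X_2=4]  = 2; X_6 = max(X_3, X_4) - 2  [with X_3=0, X_4=2]  = 0.
Change = 14 − 0 = 14.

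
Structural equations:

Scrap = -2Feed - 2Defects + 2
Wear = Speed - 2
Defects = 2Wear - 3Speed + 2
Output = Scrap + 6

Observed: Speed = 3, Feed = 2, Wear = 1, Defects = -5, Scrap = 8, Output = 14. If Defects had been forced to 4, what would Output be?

Under do(Defects=4), the mechanism Defects = 2Wear - 3Speed + 2 is discarded; Defects is fixed at 4.
Scrap = -2Feed - 2Defects + 2  [with Feed=2, Defects=4]  = -10
Output = Scrap + 6  [with Scrap=-10]  = -4

-4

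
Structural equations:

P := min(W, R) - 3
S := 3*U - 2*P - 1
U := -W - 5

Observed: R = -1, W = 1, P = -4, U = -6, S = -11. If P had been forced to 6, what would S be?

do(P=6) replaces the equation P := min(W, R) - 3 with the constant P = 6.
U = -W - 5  [with W=1]  = -6
S = 3*U - 2*P - 1  [with U=-6, P=6]  = -31

-31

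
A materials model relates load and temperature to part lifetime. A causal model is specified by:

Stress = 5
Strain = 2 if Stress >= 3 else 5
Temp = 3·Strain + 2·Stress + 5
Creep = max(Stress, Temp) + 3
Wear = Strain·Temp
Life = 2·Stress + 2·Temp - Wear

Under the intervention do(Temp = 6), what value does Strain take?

2

Under do(Temp=6), the mechanism Temp = 3·Strain + 2·Stress + 5 is discarded; Temp is fixed at 6.
Since Strain is not a descendant of the intervened variable, it is unaffected.
Strain = 2 if Stress >= 3 else 5  [with Stress=5]  = 2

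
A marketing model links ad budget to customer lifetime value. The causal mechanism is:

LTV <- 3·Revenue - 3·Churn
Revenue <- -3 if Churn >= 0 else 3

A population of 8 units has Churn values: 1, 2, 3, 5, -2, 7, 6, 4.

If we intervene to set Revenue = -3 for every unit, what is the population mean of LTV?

-18.75

The intervention sets Revenue=-3 in all 8 units regardless of Churn. Recomputing LTV per unit gives -12, -15, -18, -24, -3, -30, -27, -21; average -18.75.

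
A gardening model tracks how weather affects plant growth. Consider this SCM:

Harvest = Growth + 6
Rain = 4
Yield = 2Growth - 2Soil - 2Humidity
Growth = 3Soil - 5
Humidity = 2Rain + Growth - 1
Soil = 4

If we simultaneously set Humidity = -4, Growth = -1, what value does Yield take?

The joint intervention fixes Humidity = -4, Growth = -1, removing each variable's own equation.
Yield = 2Growth - 2Soil - 2Humidity  [with Growth=-1, Soil=4, Humidity=-4]  = -2

-2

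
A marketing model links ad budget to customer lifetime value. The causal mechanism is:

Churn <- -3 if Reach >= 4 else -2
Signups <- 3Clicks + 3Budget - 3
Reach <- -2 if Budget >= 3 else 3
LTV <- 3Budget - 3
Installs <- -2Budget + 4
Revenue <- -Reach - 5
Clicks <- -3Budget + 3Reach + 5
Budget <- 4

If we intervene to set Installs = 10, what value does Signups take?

Intervening sets Installs = 10 and removes its equation (Installs <- -2Budget + 4).
No directed path runs from Installs to Signups, so Signups keeps its natural value.
Reach = -2 if Budget >= 3 else 3  [with Budget=4]  = -2
Clicks = -3Budget + 3Reach + 5  [with Budget=4, Reach=-2]  = -13
Signups = 3Clicks + 3Budget - 3  [with Clicks=-13, Budget=4]  = -30

-30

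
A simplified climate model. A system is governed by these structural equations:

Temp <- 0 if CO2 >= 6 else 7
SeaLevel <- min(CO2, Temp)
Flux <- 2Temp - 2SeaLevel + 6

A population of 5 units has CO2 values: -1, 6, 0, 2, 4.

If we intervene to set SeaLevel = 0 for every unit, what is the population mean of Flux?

17.2

The intervention sets SeaLevel=0 in all 5 units regardless of CO2. Recomputing Flux per unit gives 20, 6, 20, 20, 20; average 17.2.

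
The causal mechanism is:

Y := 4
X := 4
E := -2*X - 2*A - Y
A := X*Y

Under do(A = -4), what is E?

-4

The intervention breaks the incoming arrows to A: A := X*Y no longer applies, and A = -4.
E = -2*X - 2*A - Y  [with X=4, A=-4, Y=4]  = -4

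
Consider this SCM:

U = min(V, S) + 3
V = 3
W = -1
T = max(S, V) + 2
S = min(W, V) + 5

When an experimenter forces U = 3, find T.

Intervening sets U = 3 and removes its equation (U = min(V, S) + 3).
No directed path runs from U to T, so T keeps its natural value.
S = min(W, V) + 5  [with W=-1, V=3]  = 4
T = max(S, V) + 2  [with S=4, V=3]  = 6

6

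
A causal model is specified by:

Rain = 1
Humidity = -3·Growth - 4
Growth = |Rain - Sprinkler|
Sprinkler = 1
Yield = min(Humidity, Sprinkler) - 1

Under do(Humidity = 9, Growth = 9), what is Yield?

0

The joint intervention fixes Humidity = 9, Growth = 9, removing each variable's own equation.
Yield = min(Humidity, Sprinkler) - 1  [with Humidity=9, Sprinkler=1]  = 0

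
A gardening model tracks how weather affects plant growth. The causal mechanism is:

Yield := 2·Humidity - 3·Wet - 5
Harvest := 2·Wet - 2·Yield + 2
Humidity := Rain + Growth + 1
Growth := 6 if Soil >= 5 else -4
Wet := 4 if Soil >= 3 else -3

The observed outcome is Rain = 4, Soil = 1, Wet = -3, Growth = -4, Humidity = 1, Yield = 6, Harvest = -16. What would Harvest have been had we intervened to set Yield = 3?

-10

Intervening sets Yield = 3 and removes its equation (Yield := 2·Humidity - 3·Wet - 5).
Wet = 4 if Soil >= 3 else -3  [with Soil=1]  = -3
Harvest = 2·Wet - 2·Yield + 2  [with Wet=-3, Yield=3]  = -10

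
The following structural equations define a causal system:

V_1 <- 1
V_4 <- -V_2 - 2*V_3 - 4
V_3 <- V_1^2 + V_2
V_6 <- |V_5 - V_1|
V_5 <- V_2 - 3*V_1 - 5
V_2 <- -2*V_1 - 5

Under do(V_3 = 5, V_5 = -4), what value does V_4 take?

-7

The joint intervention fixes V_3 = 5, V_5 = -4, removing each variable's own equation.
V_2 = -2*V_1 - 5  [with V_1=1]  = -7
V_4 = -V_2 - 2*V_3 - 4  [with V_2=-7, V_3=5]  = -7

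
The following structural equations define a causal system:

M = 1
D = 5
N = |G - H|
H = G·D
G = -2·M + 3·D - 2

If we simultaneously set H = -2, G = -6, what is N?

4

The joint intervention fixes H = -2, G = -6, removing each variable's own equation.
N = |G - H|  [with G=-6, H=-2]  = 4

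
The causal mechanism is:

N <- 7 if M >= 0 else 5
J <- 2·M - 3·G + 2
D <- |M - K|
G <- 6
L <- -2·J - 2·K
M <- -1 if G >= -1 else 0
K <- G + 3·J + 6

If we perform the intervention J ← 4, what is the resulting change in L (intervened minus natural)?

The intervention breaks the incoming arrows to J: J <- 2·M - 3·G + 2 no longer applies, and J = 4.
K = G + 3·J + 6  [with G=6, J=4]  = 24
L = -2·J - 2·K  [with J=4, K=24]  = -56
Without intervention: M = -1 if G >= -1 else 0  [with G=6]  = -1; J = 2·M - 3·G + 2  [with M=-1, G=6]  = -18; K = G + 3·J + 6  [with G=6, J=-18]  = -42; L = -2·J - 2·K  [with J=-18, K=-42]  = 120.
Change = -56 − 120 = -176.

-176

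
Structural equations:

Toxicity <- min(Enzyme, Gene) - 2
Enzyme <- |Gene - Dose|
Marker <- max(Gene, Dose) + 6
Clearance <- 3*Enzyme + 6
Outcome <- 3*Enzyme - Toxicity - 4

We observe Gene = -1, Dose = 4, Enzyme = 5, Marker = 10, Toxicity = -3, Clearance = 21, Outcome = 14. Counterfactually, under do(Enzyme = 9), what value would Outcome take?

26

The intervention breaks the incoming arrows to Enzyme: Enzyme <- |Gene - Dose| no longer applies, and Enzyme = 9.
Toxicity = min(Enzyme, Gene) - 2  [with Enzyme=9, Gene=-1]  = -3
Outcome = 3*Enzyme - Toxicity - 4  [with Enzyme=9, Toxicity=-3]  = 26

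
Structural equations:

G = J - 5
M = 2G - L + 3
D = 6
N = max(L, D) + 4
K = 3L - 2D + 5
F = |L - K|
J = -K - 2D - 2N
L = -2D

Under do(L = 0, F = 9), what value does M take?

Under do(L = 0, F = 9), each intervened variable's structural equation is replaced by its fixed value.
N = max(L, D) + 4  [with L=0, D=6]  = 10
K = 3L - 2D + 5  [with L=0, D=6]  = -7
J = -K - 2D - 2N  [with K=-7, D=6, N=10]  = -25
G = J - 5  [with J=-25]  = -30
M = 2G - L + 3  [with G=-30, L=0]  = -57

-57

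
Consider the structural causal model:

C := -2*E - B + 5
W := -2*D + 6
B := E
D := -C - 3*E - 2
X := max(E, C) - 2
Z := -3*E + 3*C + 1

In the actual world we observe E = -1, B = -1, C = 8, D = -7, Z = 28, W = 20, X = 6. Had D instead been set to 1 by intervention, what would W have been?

Under do(D=1), the mechanism D := -C - 3*E - 2 is discarded; D is fixed at 1.
W = -2*D + 6  [with D=1]  = 4

4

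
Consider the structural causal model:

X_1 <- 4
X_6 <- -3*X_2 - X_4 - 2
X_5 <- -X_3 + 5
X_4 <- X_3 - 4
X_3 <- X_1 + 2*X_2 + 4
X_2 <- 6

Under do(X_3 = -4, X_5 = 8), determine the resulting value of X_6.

Setting X_3 = -4, X_5 = 8 by intervention discards those variables' equations.
X_4 = X_3 - 4  [with X_3=-4]  = -8
X_6 = -3*X_2 - X_4 - 2  [with X_2=6, X_4=-8]  = -12

-12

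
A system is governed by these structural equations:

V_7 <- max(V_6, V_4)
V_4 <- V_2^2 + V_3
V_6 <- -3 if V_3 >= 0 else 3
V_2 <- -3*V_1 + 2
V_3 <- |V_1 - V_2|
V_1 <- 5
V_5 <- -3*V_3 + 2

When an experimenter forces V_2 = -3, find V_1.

5

Under do(V_2=-3), the mechanism V_2 <- -3*V_1 + 2 is discarded; V_2 is fixed at -3.
V_1 is not downstream of the intervention, so its value is determined by the original equations.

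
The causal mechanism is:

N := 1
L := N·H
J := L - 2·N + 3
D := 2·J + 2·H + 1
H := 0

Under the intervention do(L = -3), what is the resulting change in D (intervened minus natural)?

do(L=-3) replaces the equation L := N·H with the constant L = -3.
J = L - 2·N + 3  [with L=-3, N=1]  = -2
D = 2·J + 2·H + 1  [with J=-2, H=0]  = -3
Without intervention: L = N·H  [with N=1, H=0]  = 0; J = L - 2·N + 3  [with L=0, N=1]  = 1; D = 2·J + 2·H + 1  [with J=1, H=0]  = 3.
Change = -3 − 3 = -6.

-6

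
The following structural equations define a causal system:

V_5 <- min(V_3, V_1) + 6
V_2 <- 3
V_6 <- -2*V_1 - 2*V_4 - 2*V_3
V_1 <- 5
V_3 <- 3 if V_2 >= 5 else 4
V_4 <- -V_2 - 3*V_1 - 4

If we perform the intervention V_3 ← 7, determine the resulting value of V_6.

20

The intervention breaks the incoming arrows to V_3: V_3 <- 3 if V_2 >= 5 else 4 no longer applies, and V_3 = 7.
V_4 = -V_2 - 3*V_1 - 4  [with V_2=3, V_1=5]  = -22
V_6 = -2*V_1 - 2*V_4 - 2*V_3  [with V_1=5, V_4=-22, V_3=7]  = 20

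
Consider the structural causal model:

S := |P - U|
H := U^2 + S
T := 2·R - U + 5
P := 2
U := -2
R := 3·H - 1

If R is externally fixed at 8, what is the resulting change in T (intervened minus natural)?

The intervention breaks the incoming arrows to R: R := 3·H - 1 no longer applies, and R = 8.
T = 2·R - U + 5  [with R=8, U=-2]  = 23
Without intervention: S = |P - U|  [with P=2, U=-2]  = 4; H = U^2 + S  [with U=-2, S=4]  = 8; R = 3·H - 1  [with H=8]  = 23; T = 2·R - U + 5  [with R=23, U=-2]  = 53.
Change = 23 − 53 = -30.

-30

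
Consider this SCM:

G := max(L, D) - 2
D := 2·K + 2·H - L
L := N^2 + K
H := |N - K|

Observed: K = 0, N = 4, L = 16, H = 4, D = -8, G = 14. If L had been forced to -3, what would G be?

9

The intervention breaks the incoming arrows to L: L := N^2 + K no longer applies, and L = -3.
H = |N - K|  [with N=4, K=0]  = 4
D = 2·K + 2·H - L  [with K=0, H=4, L=-3]  = 11
G = max(L, D) - 2  [with L=-3, D=11]  = 9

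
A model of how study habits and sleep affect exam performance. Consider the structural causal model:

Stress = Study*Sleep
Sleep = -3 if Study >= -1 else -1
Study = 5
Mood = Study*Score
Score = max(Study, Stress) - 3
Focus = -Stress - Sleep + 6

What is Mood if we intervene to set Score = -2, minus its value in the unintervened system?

-20

The intervention breaks the incoming arrows to Score: Score = max(Study, Stress) - 3 no longer applies, and Score = -2.
Mood = Study*Score  [with Study=5, Score=-2]  = -10
Without intervention: Sleep = -3 if Study >= -1 else -1  [with Study=5]  = -3; Stress = Study*Sleep  [with Study=5, Sleep=-3]  = -15; Score = max(Study, Stress) - 3  [with Study=5, Stress=-15]  = 2; Mood = Study*Score  [with Study=5, Score=2]  = 10.
Change = -10 − 10 = -20.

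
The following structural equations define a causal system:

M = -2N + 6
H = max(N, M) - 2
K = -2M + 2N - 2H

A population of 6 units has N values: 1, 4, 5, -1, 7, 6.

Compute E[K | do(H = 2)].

6

Under do(H=2), H's equation is replaced by H=2 for every unit. Per-unit K: -10, 8, 14, -22, 26, 20. Mean = 6.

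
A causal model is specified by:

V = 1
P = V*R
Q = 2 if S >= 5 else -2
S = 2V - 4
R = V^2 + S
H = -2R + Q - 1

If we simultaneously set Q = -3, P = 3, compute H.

The joint intervention fixes Q = -3, P = 3, removing each variable's own equation.
S = 2V - 4  [with V=1]  = -2
R = V^2 + S  [with V=1, S=-2]  = -1
H = -2R + Q - 1  [with R=-1, Q=-3]  = -2

-2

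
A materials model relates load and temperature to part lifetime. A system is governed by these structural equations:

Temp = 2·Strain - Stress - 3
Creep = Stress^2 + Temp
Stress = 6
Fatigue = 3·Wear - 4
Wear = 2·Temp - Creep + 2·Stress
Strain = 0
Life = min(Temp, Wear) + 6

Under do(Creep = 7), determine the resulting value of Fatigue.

Under do(Creep=7), the mechanism Creep = Stress^2 + Temp is discarded; Creep is fixed at 7.
Temp = 2·Strain - Stress - 3  [with Strain=0, Stress=6]  = -9
Wear = 2·Temp - Creep + 2·Stress  [with Temp=-9, Creep=7, Stress=6]  = -13
Fatigue = 3·Wear - 4  [with Wear=-13]  = -43

-43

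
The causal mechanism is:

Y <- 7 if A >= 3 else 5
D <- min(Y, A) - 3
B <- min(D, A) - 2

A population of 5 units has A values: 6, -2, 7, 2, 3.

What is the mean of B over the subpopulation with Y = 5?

Conditioning on Y=5 selects the 2 unit(s) with A ∈ {-2, 2}. Their B values: -7, -3. Mean = -5.

-5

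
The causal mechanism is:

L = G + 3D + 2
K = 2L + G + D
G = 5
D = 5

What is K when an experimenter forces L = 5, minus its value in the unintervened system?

-34

The intervention breaks the incoming arrows to L: L = G + 3D + 2 no longer applies, and L = 5.
K = 2L + G + D  [with L=5, G=5, D=5]  = 20
Without intervention: L = G + 3D + 2  [with G=5, D=5]  = 22; K = 2L + G + D  [with L=22, G=5, D=5]  = 54.
Change = 20 − 54 = -34.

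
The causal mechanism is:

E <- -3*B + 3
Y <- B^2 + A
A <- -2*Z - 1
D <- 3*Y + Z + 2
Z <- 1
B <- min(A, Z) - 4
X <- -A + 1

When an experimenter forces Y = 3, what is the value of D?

The intervention breaks the incoming arrows to Y: Y <- B^2 + A no longer applies, and Y = 3.
D = 3*Y + Z + 2  [with Y=3, Z=1]  = 12

12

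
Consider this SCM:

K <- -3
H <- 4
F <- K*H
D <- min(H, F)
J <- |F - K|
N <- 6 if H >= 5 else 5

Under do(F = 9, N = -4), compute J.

12

The joint intervention fixes F = 9, N = -4, removing each variable's own equation.
J = |F - K|  [with F=9, K=-3]  = 12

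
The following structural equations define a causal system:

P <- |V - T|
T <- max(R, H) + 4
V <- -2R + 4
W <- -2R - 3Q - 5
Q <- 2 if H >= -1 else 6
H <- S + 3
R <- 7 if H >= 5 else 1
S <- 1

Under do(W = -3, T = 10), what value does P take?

Under do(W = -3, T = 10), each intervened variable's structural equation is replaced by its fixed value.
H = S + 3  [with S=1]  = 4
R = 7 if H >= 5 else 1  [with H=4]  = 1
V = -2R + 4  [with R=1]  = 2
P = |V - T|  [with V=2, T=10]  = 8

8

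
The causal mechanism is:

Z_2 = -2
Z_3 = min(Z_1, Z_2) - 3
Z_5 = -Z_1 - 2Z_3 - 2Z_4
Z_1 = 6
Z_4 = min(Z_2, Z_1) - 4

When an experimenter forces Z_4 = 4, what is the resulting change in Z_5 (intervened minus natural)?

Intervening sets Z_4 = 4 and removes its equation (Z_4 = min(Z_2, Z_1) - 4).
Z_3 = min(Z_1, Z_2) - 3  [with Z_1=6, Z_2=-2]  = -5
Z_5 = -Z_1 - 2Z_3 - 2Z_4  [with Z_1=6, Z_3=-5, Z_4=4]  = -4
Without intervention: Z_3 = min(Z_1, Z_2) - 3  [with Z_1=6, Z_2=-2]  = -5; Z_4 = min(Z_2, Z_1) - 4  [with Z_2=-2, Z_1=6]  = -6; Z_5 = -Z_1 - 2Z_3 - 2Z_4  [with Z_1=6, Z_3=-5, Z_4=-6]  = 16.
Change = -4 − 16 = -20.

-20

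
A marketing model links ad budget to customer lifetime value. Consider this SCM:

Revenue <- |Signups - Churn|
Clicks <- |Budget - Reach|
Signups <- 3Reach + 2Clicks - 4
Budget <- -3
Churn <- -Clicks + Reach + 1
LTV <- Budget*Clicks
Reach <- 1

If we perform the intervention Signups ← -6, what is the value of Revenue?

4

Under do(Signups=-6), the mechanism Signups <- 3Reach + 2Clicks - 4 is discarded; Signups is fixed at -6.
Clicks = |Budget - Reach|  [with Budget=-3, Reach=1]  = 4
Churn = -Clicks + Reach + 1  [with Clicks=4, Reach=1]  = -2
Revenue = |Signups - Churn|  [with Signups=-6, Churn=-2]  = 4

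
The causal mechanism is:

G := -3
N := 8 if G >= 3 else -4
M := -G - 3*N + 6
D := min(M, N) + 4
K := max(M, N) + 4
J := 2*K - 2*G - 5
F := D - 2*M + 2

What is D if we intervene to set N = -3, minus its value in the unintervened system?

Under do(N=-3), the mechanism N := 8 if G >= 3 else -4 is discarded; N is fixed at -3.
M = -G - 3*N + 6  [with G=-3, N=-3]  = 18
D = min(M, N) + 4  [with M=18, N=-3]  = 1
Without intervention: N = 8 if G >= 3 else -4  [with G=-3]  = -4; M = -G - 3*N + 6  [with G=-3, N=-4]  = 21; D = min(M, N) + 4  [with M=21, N=-4]  = 0.
Change = 1 − 0 = 1.

1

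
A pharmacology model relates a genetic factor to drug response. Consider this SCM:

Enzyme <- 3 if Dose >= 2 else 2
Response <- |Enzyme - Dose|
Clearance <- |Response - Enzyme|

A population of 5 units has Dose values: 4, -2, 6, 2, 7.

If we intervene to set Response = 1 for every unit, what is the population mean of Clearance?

The intervention sets Response=1 in all 5 units regardless of Dose. Recomputing Clearance per unit gives 2, 1, 2, 2, 2; average 1.8.

1.8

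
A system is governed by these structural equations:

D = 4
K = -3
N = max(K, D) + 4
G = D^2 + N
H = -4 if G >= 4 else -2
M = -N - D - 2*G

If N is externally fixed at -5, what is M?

-21

The intervention breaks the incoming arrows to N: N = max(K, D) + 4 no longer applies, and N = -5.
G = D^2 + N  [with D=4, N=-5]  = 11
M = -N - D - 2*G  [with N=-5, D=4, G=11]  = -21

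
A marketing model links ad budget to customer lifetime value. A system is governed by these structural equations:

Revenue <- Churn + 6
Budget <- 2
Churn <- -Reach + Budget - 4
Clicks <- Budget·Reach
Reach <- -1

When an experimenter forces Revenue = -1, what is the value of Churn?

-1

The intervention breaks the incoming arrows to Revenue: Revenue <- Churn + 6 no longer applies, and Revenue = -1.
Since Churn is not a descendant of the intervened variable, it is unaffected.
Churn = -Reach + Budget - 4  [with Reach=-1, Budget=2]  = -1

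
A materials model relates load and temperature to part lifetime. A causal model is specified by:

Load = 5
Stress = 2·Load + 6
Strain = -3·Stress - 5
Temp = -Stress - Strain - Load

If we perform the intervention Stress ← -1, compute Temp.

Under do(Stress=-1), the mechanism Stress = 2·Load + 6 is discarded; Stress is fixed at -1.
Strain = -3·Stress - 5  [with Stress=-1]  = -2
Temp = -Stress - Strain - Load  [with Stress=-1, Strain=-2, Load=5]  = -2

-2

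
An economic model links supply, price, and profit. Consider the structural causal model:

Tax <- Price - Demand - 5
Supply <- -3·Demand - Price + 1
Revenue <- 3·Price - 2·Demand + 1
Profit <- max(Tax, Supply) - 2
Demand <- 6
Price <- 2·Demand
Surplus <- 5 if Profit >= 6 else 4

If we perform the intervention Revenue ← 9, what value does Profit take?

Under do(Revenue=9), the mechanism Revenue <- 3·Price - 2·Demand + 1 is discarded; Revenue is fixed at 9.
Since Profit is not a descendant of the intervened variable, it is unaffected.
Price = 2·Demand  [with Demand=6]  = 12
Supply = -3·Demand - Price + 1  [with Demand=6, Price=12]  = -29
Tax = Price - Demand - 5  [with Price=12, Demand=6]  = 1
Profit = max(Tax, Supply) - 2  [with Tax=1, Supply=-29]  = -1

-1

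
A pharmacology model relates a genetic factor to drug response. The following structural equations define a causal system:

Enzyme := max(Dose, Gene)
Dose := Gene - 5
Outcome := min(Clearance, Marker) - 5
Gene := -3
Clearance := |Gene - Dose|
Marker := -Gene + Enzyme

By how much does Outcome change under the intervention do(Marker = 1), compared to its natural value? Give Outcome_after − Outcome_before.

Under do(Marker=1), the mechanism Marker := -Gene + Enzyme is discarded; Marker is fixed at 1.
Dose = Gene - 5  [with Gene=-3]  = -8
Clearance = |Gene - Dose|  [with Gene=-3, Dose=-8]  = 5
Outcome = min(Clearance, Marker) - 5  [with Clearance=5, Marker=1]  = -4
Without intervention: Dose = Gene - 5  [with Gene=-3]  = -8; Enzyme = max(Dose, Gene)  [with Dose=-8, Gene=-3]  = -3; Marker = -Gene + Enzyme  [with Gene=-3, Enzyme=-3]  = 0; Clearance = |Gene - Dose|  [with Gene=-3, Dose=-8]  = 5; Outcome = min(Clearance, Marker) - 5  [with Clearance=5, Marker=0]  = -5.
Change = -4 − (-5) = 1.

1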